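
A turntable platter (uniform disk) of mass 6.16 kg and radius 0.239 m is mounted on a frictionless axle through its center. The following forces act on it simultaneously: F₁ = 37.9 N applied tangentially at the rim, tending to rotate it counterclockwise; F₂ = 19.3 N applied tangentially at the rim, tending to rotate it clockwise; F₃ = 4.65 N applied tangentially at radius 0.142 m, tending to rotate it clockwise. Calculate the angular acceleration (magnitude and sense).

α ≈ 21.5 rad/s², counterclockwise

I = ½MR² = (1/2)(6.16)(0.239)² = 0.1759 kg·m².
Taking counterclockwise as positive: τ₁ = +(37.9)(0.239) = +9.058 N·m; τ₂ = −(19.3)(0.239) = −4.613 N·m; τ₃ = −(4.65)(0.142) = −0.6603 N·m.
Net torque τ = 3.785 N·m.
α = τ/I = 3.785/0.1759 = 21.51 rad/s².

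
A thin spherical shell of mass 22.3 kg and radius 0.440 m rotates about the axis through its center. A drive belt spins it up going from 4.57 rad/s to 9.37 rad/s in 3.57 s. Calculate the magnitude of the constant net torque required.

τ ≈ 3.87 N·m

I = (2/3)MR² = (2/3)(22.3)(0.440)² = 2.878 kg·m².
α = Δω/Δt = (9.37 − 4.57)/3.57 = 1.345 rad/s².
τ = Iα = (2.878)(1.345) = 3.870 N·m.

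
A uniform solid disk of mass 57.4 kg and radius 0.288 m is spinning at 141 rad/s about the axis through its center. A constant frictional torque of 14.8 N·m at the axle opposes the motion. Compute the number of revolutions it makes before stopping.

≈ 254 revolutions

I = ½MR² = (1/2)(57.4)(0.288)² = 2.380 kg·m².
The net torque has magnitude 14.8 N·m, opposing ω.
|α| = τ/I = 14.80/2.380 = 6.217 rad/s² (deceleration).
ω² = ω₀² − 2|α|θ with ω = 0 ⇒ θ = ω₀²/(2|α|) = 1599 rad = 254.5 rev.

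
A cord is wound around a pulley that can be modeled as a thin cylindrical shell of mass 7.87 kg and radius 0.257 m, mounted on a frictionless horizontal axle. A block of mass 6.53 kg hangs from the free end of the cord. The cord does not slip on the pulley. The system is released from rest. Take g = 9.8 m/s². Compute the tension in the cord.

T ≈ 35.0 N

I = MR² = (7.87)(0.257)² = 0.5198 kg·m².
Block: mg − T = ma. Pulley: TR = Iα. No-slip: a = αR, so T = (I/R²)a = 7.870·a.
Then mg = (m + 7.870)a, so a = (6.53)(9.8)/(6.53 + 7.870) = 4.444 m/s².
T = 7.870·a = 34.97 N.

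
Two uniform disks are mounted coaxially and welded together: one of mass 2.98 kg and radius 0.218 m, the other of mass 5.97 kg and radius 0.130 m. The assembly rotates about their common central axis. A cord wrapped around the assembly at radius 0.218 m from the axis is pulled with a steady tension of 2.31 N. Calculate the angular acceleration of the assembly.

I = ½M₁R₁² + ½M₂R₂² = ½(2.98)(0.218)² + ½(5.97)(0.130)² = 0.1213 kg·m².
τ = F r = (2.31)(0.218) = 0.5036 N·m.
α = τ/I = 0.5036/0.1213 = 4.153 rad/s².

α ≈ 4.15 rad/s²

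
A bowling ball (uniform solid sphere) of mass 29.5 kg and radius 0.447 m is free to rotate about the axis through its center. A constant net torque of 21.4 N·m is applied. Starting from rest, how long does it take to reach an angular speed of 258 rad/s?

I = (2/5)MR² = (2/5)(29.5)(0.447)² = 2.358 kg·m².
α = τ/I = 21.4/2.358 = 9.076 rad/s².
ω = αt ⇒ t = ω/α = 258/9.076 = 28.43 s.

t ≈ 28.4 s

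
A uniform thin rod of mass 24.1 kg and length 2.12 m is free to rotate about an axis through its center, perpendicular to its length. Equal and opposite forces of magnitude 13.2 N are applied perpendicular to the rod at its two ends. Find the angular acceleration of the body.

I = (1/12)ML² = (1/12)(24.1)(2.12)² = 9.026 kg·m².
The couple gives τ = F·(L/2) + F·(L/2) = F L = (13.2)(2.12) = 27.98 N·m.
From τ = Iα: α = 27.98/9.026 = 3.100 rad/s².

α ≈ 3.10 rad/s²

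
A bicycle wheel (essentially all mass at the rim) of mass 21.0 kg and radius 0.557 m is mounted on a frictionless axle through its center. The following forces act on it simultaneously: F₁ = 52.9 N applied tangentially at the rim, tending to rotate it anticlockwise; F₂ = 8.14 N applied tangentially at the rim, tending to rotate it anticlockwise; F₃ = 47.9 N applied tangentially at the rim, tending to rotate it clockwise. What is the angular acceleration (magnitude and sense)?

α ≈ 1.12 rad/s², anticlockwise

I = MR² = (21.0)(0.557)² = 6.515 kg·m².
Taking anticlockwise as positive: τ₁ = +(52.9)(0.557) = +29.47 N·m; τ₂ = +(8.14)(0.557) = +4.534 N·m; τ₃ = −(47.9)(0.557) = −26.68 N·m.
Net torque τ = 7.319 N·m.
α = τ/I = 7.319/6.515 = 1.123 rad/s².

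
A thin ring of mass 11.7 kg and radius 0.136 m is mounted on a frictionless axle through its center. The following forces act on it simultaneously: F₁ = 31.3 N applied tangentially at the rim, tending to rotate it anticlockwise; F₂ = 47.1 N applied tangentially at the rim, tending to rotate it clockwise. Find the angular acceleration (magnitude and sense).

I = MR² = (11.7)(0.136)² = 0.2164 kg·m².
Taking anticlockwise as positive: τ₁ = +(31.3)(0.136) = +4.257 N·m; τ₂ = −(47.1)(0.136) = −6.406 N·m.
Net torque τ = -2.149 N·m.
α = τ/I = -2.149/0.2164 = -9.930 rad/s².

α ≈ 9.93 rad/s², clockwise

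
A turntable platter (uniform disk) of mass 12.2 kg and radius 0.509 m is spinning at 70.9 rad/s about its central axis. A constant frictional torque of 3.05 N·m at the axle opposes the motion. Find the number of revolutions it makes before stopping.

I = ½MR² = (1/2)(12.2)(0.509)² = 1.580 kg·m².
The net torque has magnitude 3.05 N·m, opposing ω.
|α| = τ/I = 3.050/1.580 = 1.930 rad/s² (deceleration).
ω² = ω₀² − 2|α|θ with ω = 0 ⇒ θ = ω₀²/(2|α|) = 1302 rad = 207.3 rev.

≈ 207 revolutions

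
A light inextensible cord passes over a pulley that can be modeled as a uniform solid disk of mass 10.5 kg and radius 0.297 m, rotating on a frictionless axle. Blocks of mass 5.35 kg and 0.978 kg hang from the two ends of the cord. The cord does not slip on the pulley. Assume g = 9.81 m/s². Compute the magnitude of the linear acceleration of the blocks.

a ≈ 3.70 m/s²

I = ½MR² = (1/2)(10.5)(0.297)² = 0.4631 kg·m².
Heavier block: m₁g − T₁ = m₁a. Lighter block: T₂ − m₂g = m₂a.
Pulley: (T₁ − T₂)R = Iα = I(a/R), so T₁ − T₂ = (I/R²)a = (1/2)M_p a = 5.250·a.
Adding the three: (m₁ − m₂)g = (m₁ + m₂ + 5.250)a, so a = (5.35 − 0.978)(9.81)/(5.35 + 0.978 + 5.250) = 3.704 m/s².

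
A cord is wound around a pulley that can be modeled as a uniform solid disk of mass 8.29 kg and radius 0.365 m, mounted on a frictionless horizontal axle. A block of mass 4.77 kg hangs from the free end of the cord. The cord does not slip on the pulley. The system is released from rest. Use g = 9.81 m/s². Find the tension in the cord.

I = ½MR² = (1/2)(8.29)(0.365)² = 0.5522 kg·m².
Block: mg − T = ma. Pulley: TR = Iα. No-slip: a = αR, so T = (I/R²)a = 4.145·a.
Then mg = (m + 4.145)a, so a = (4.77)(9.81)/(4.77 + 4.145) = 5.249 m/s².
T = 4.145·a = 21.76 N.

T ≈ 21.8 N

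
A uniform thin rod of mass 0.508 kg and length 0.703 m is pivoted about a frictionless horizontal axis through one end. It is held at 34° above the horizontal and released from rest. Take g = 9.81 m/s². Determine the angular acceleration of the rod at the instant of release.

α ≈ 17.4 rad/s²

About the pivot, I = (1/3)ML² = (1/3)(0.508)(0.703)² = 0.08369 kg·m².
The weight acts at the center, a distance L/2 = 0.3515 m from the pivot; τ = Mg(L/2) cos 34° = 1.452 N·m.
α = τ/I = 1.452/0.08369 = 17.35 rad/s².
(Equivalently α = (3g/(2L)) cos 34° = 17.35 rad/s².)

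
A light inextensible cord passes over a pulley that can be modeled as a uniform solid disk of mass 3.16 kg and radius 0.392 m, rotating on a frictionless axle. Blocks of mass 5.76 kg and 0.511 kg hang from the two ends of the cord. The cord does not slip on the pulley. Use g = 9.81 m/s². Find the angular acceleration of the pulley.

I = ½MR² = (1/2)(3.16)(0.392)² = 0.2428 kg·m².
Heavier block: m₁g − T₁ = m₁a. Lighter block: T₂ − m₂g = m₂a.
Pulley: (T₁ − T₂)R = Iα = I(a/R), so T₁ − T₂ = (I/R²)a = (1/2)M_p a = 1.580·a.
Adding the three: (m₁ − m₂)g = (m₁ + m₂ + 1.580)a, so a = (5.76 − 0.511)(9.81)/(5.76 + 0.511 + 1.580) = 6.559 m/s².
α = a/R = 6.559/0.392 = 16.73 rad/s².

α ≈ 16.7 rad/s²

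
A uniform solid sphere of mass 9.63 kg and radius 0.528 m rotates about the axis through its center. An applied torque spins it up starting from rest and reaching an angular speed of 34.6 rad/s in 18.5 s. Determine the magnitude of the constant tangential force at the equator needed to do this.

I = (2/5)MR² = (2/5)(9.63)(0.528)² = 1.074 kg·m².
α = Δω/Δt = (34.6 − 0)/18.5 = 1.870 rad/s².
The required torque is τ = Iα = (1.074)(1.870) = 2.008 N·m.
A tangential force at the equator gives τ = FR, so F = τ/R = 2.008/0.528 = 3.804 N.

F ≈ 3.80 N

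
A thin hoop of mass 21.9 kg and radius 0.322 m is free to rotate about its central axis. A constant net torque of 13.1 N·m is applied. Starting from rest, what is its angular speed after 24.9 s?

I = MR² = (21.9)(0.322)² = 2.271 kg·m².
α = τ/I = 13.1/2.271 = 5.769 rad/s².
ω = ω₀ + αt = 0 + (5.769)(24.9) = 143.7 rad/s.

ω ≈ 144 rad/s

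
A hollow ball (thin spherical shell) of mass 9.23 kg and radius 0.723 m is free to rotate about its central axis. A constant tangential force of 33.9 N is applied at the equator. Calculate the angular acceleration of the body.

I = (2/3)MR² = (2/3)(9.23)(0.723)² = 3.217 kg·m².
τ = F R = (33.9)(0.723) = 24.51 N·m.
Newton's second law for rotation, τ = Iα, gives α = τ/I = 24.51/3.217 = 7.620 rad/s².

α ≈ 7.62 rad/s²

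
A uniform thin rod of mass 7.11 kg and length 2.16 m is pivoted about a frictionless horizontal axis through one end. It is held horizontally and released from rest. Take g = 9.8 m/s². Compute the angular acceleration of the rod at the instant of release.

About the pivot, I = (1/3)ML² = (1/3)(7.11)(2.16)² = 11.06 kg·m².
The weight acts at the center, a distance L/2 = 1.080 m from the pivot; τ = Mg(L/2) = 75.25 N·m.
α = τ/I = 75.25/11.06 = 6.806 rad/s².
(Equivalently α = (3g/(2L)) = 6.806 rad/s².)

α ≈ 6.81 rad/s²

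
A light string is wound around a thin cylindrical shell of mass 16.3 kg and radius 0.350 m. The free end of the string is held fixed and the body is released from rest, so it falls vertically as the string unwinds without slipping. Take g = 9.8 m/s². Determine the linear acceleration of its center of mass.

a ≈ 4.90 m/s²

Translation: Mg − T = Ma. Rotation about the center: TR = Iα with I = MR².
With a = αR: T = (I/R²)a = M a, so Mg = (1 + 1.000)Ma.
a = g/(1 + 1.000) = 9.8/2.000 = 4.900 m/s².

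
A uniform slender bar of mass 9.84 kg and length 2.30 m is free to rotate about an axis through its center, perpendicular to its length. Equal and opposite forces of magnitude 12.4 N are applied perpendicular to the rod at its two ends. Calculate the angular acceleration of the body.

I = (1/12)ML² = (1/12)(9.84)(2.30)² = 4.338 kg·m².
The couple gives τ = F·(L/2) + F·(L/2) = F L = (12.4)(2.30) = 28.52 N·m.
Newton's second law for rotation, τ = Iα, gives α = τ/I = 28.52/4.338 = 6.575 rad/s².

α ≈ 6.57 rad/s²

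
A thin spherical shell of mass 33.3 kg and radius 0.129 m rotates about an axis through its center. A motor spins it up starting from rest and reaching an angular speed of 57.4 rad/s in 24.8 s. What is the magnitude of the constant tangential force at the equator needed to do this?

F ≈ 6.63 N

I = (2/3)MR² = (2/3)(33.3)(0.129)² = 0.3694 kg·m².
α = Δω/Δt = (57.4 − 0)/24.8 = 2.315 rad/s².
The required torque is τ = Iα = (0.3694)(2.315) = 0.8551 N·m.
A tangential force at the equator gives τ = FR, so F = τ/R = 0.8551/0.129 = 6.628 N.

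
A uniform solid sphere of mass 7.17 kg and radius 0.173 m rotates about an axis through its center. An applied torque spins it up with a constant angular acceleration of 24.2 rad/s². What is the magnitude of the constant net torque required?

I = (2/5)MR² = (2/5)(7.17)(0.173)² = 0.08584 kg·m².
τ = Iα = (0.08584)(24.20) = 2.077 N·m.

τ ≈ 2.08 N·m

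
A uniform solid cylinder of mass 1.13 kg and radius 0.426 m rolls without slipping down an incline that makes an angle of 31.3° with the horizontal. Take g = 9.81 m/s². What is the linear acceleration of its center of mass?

a ≈ 3.40 m/s²

Translation along the incline: Mg sinθ − f = Ma.
Rotation about the center: fR = Iα with I = ½MR². No-slip gives a = αR, so f = (I/R²)a = (1/2)M a.
Substituting: Mg sinθ = (1 + 0.5000)Ma, so a = g sinθ/(1 + 0.5000) = (9.81) sin 31.3° / 1.500 = 3.398 m/s².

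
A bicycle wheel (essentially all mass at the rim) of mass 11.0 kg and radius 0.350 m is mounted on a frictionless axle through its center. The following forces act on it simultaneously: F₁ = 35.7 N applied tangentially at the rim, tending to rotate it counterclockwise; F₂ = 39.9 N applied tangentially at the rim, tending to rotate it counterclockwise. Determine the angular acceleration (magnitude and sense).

I = MR² = (11.0)(0.350)² = 1.347 kg·m².
Taking counterclockwise as positive: τ₁ = +(35.7)(0.350) = +12.50 N·m; τ₂ = +(39.9)(0.350) = +13.96 N·m.
Net torque τ = 26.46 N·m.
α = τ/I = 26.46/1.347 = 19.64 rad/s².

α ≈ 19.6 rad/s², counterclockwise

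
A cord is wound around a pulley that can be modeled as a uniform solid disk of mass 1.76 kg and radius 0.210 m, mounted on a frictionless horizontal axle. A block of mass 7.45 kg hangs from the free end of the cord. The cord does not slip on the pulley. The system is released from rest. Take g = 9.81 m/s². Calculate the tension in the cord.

I = ½MR² = (1/2)(1.76)(0.210)² = 0.03881 kg·m².
Block: mg − T = ma. Pulley: TR = Iα. No-slip: a = αR, so T = (I/R²)a = 0.8800·a.
Then mg = (m + 0.8800)a, so a = (7.45)(9.81)/(7.45 + 0.8800) = 8.774 m/s².
T = 0.8800·a = 7.721 N.

T ≈ 7.72 N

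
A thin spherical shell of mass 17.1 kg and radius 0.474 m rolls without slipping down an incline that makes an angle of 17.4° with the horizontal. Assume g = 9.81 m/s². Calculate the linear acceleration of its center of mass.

Translation along the incline: Mg sinθ − f = Ma.
Rotation about the center: fR = Iα with I = (2/3)MR². No-slip gives a = αR, so f = (I/R²)a = (2/3)M a.
Substituting: Mg sinθ = (1 + 0.6667)Ma, so a = g sinθ/(1 + 0.6667) = (9.81) sin 17.4° / 1.667 = 1.760 m/s².

a ≈ 1.76 m/s²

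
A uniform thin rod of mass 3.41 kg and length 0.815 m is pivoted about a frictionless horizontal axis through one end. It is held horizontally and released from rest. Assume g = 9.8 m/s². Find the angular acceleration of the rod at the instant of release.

About the pivot, I = (1/3)ML² = (1/3)(3.41)(0.815)² = 0.7550 kg·m².
The weight acts at the center, a distance L/2 = 0.4075 m from the pivot; τ = Mg(L/2) = 13.62 N·m.
α = τ/I = 13.62/0.7550 = 18.04 rad/s².

α ≈ 18.0 rad/s²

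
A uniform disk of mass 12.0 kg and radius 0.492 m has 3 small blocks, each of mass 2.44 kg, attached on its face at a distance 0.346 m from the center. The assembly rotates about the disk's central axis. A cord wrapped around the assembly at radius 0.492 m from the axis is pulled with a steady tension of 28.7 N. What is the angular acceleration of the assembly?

α ≈ 6.06 rad/s²

I_disk = ½MR² = ½(12.0)(0.492)² = 1.452 kg·m².
I_blocks = 3·m·r² = 3(2.44)(0.346)² = 0.8763 kg·m².
Total I = 2.329 kg·m².
τ = F r = (28.7)(0.492) = 14.12 N·m.
α = τ/I = 14.12/2.329 = 6.064 rad/s².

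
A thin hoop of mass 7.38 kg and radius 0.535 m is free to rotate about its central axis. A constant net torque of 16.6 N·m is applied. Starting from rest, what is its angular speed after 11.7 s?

ω ≈ 91.9 rad/s

I = MR² = (7.38)(0.535)² = 2.112 kg·m².
α = τ/I = 16.6/2.112 = 7.859 rad/s².
ω = ω₀ + αt = 0 + (7.859)(11.7) = 91.95 rad/s.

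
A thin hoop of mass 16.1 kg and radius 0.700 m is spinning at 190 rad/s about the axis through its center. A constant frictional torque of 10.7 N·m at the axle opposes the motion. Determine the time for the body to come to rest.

t ≈ 140 s

I = MR² = (16.1)(0.700)² = 7.889 kg·m².
The net torque has magnitude 10.7 N·m, opposing ω.
|α| = τ/I = 10.70/7.889 = 1.356 rad/s² (deceleration).
0 = ω₀ − |α|t ⇒ t = ω₀/|α| = 190/1.356 = 140.1 s.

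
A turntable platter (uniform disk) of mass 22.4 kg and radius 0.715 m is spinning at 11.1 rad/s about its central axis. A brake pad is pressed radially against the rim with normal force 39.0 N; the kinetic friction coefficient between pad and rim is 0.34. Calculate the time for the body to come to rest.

I = ½MR² = (1/2)(22.4)(0.715)² = 5.726 kg·m².
Friction force f = μN = (0.34)(39.0) = 13.26 N at the rim; torque magnitude τ = fR = 9.481 N·m, opposing ω.
|α| = τ/I = 9.481/5.726 = 1.656 rad/s² (deceleration).
0 = ω₀ − |α|t ⇒ t = ω₀/|α| = 11.1/1.656 = 6.704 s.

t ≈ 6.70 s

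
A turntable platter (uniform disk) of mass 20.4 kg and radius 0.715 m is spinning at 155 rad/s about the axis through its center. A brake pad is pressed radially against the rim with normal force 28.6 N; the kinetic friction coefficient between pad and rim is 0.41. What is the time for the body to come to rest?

I = ½MR² = (1/2)(20.4)(0.715)² = 5.214 kg·m².
Friction force f = μN = (0.41)(28.6) = 11.73 N at the rim; torque magnitude τ = fR = 8.384 N·m, opposing ω.
|α| = τ/I = 8.384/5.214 = 1.608 rad/s² (deceleration).
0 = ω₀ − |α|t ⇒ t = ω₀/|α| = 155/1.608 = 96.40 s.

t ≈ 96.4 s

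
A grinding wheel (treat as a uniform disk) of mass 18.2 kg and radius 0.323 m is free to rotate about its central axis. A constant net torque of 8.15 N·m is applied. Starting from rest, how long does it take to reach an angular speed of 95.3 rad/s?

t ≈ 11.1 s

I = ½MR² = (1/2)(18.2)(0.323)² = 0.9494 kg·m².
α = τ/I = 8.15/0.9494 = 8.584 rad/s².
ω = αt ⇒ t = ω/α = 95.3/8.584 = 11.10 s.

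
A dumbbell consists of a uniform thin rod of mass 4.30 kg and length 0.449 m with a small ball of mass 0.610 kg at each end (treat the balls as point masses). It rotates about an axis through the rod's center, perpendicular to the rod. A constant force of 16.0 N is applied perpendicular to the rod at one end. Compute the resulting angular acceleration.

I_rod = (1/12)ML² = (1/12)(4.30)(0.449)² = 0.07224 kg·m².
I_balls = 2·m·(L/2)² = 2(0.610)(0.2245)² = 0.06149 kg·m².
Total I = 0.1337 kg·m².
τ = F·(L/2) = (16.0)(0.225) = 3.592 N·m.
α = τ/I = 3.592/0.1337 = 26.86 rad/s².

α ≈ 26.9 rad/s²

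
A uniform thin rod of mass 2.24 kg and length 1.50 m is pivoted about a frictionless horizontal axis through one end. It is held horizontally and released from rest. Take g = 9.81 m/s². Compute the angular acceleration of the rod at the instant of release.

α ≈ 9.81 rad/s²

About the pivot, I = (1/3)ML² = (1/3)(2.24)(1.50)² = 1.680 kg·m².
The weight acts at the center, a distance L/2 = 0.7500 m from the pivot; τ = Mg(L/2) = 16.48 N·m.
α = τ/I = 16.48/1.680 = 9.810 rad/s².
(Equivalently α = (3g/(2L)) = 9.810 rad/s².)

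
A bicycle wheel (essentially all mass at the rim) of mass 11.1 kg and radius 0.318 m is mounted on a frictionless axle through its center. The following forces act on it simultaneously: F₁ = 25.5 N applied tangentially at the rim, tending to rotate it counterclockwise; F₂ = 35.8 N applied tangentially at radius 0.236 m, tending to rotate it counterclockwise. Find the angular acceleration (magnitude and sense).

I = MR² = (11.1)(0.318)² = 1.122 kg·m².
Taking counterclockwise as positive: τ₁ = +(25.5)(0.318) = +8.109 N·m; τ₂ = +(35.8)(0.236) = +8.449 N·m.
Net torque τ = 16.56 N·m.
α = τ/I = 16.56/1.122 = 14.75 rad/s².

α ≈ 14.8 rad/s², counterclockwise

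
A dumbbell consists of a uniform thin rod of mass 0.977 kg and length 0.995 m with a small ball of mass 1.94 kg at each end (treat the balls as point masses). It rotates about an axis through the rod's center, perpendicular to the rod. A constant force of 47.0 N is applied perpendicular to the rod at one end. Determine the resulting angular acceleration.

I_rod = (1/12)ML² = (1/12)(0.977)(0.995)² = 0.08060 kg·m².
I_balls = 2·m·(L/2)² = 2(1.94)(0.4975)² = 0.9603 kg·m².
Total I = 1.041 kg·m².
τ = F·(L/2) = (47.0)(0.497) = 23.38 N·m.
α = τ/I = 23.38/1.041 = 22.46 rad/s².

α ≈ 22.5 rad/s²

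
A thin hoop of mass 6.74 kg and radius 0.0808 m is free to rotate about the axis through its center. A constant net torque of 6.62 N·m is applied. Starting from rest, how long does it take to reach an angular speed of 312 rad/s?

t ≈ 2.07 s

I = MR² = (6.74)(0.0808)² = 0.04400 kg·m².
α = τ/I = 6.62/0.04400 = 150.4 rad/s².
ω = αt ⇒ t = ω/α = 312/150.4 = 2.074 s.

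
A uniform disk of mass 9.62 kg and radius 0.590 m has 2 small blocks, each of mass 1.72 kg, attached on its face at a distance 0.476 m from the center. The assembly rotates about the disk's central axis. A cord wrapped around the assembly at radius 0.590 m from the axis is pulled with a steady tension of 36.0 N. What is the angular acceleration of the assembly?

α ≈ 8.66 rad/s²

I_disk = ½MR² = ½(9.62)(0.590)² = 1.674 kg·m².
I_blocks = 2·m·r² = 2(1.72)(0.476)² = 0.7794 kg·m².
Total I = 2.454 kg·m².
τ = F r = (36.0)(0.590) = 21.24 N·m.
α = τ/I = 21.24/2.454 = 8.656 rad/s².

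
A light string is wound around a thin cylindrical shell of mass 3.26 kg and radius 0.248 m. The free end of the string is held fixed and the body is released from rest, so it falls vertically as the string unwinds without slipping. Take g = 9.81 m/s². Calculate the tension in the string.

T ≈ 16.0 N

Translation: Mg − T = Ma. Rotation about the center: TR = Iα with I = MR².
With a = αR: T = (I/R²)a = M a, so Mg = (1 + 1.000)Ma.
a = g/(1 + 1.000) = 9.81/2.000 = 4.905 m/s².
T = 1.000·M·a = (1.000)(3.26)(4.905) = 15.99 N.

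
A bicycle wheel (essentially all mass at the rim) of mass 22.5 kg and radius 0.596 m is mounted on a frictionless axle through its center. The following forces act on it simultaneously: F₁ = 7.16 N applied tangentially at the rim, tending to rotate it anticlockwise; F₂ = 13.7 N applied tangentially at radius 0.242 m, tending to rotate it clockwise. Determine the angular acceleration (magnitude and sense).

α ≈ 0.119 rad/s², anticlockwise

I = MR² = (22.5)(0.596)² = 7.992 kg·m².
Taking anticlockwise as positive: τ₁ = +(7.16)(0.596) = +4.267 N·m; τ₂ = −(13.7)(0.242) = −3.315 N·m.
Net torque τ = 0.9520 N·m.
α = τ/I = 0.9520/7.992 = 0.1191 rad/s².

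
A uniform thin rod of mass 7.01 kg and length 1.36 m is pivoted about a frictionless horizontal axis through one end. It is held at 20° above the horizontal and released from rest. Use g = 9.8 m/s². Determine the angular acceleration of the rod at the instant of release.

α ≈ 10.2 rad/s²

About the pivot, I = (1/3)ML² = (1/3)(7.01)(1.36)² = 4.322 kg·m².
The weight acts at the center, a distance L/2 = 0.6800 m from the pivot; τ = Mg(L/2) cos 20° = 43.90 N·m.
α = τ/I = 43.90/4.322 = 10.16 rad/s².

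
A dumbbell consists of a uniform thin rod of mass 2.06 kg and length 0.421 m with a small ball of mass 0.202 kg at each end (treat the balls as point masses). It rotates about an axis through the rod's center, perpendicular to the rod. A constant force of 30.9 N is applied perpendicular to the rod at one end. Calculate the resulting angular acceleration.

α ≈ 135 rad/s²

I_rod = (1/12)ML² = (1/12)(2.06)(0.421)² = 0.03043 kg·m².
I_balls = 2·m·(L/2)² = 2(0.202)(0.2105)² = 0.01790 kg·m².
Total I = 0.04833 kg·m².
τ = F·(L/2) = (30.9)(0.210) = 6.504 N·m.
α = τ/I = 6.504/0.04833 = 134.6 rad/s².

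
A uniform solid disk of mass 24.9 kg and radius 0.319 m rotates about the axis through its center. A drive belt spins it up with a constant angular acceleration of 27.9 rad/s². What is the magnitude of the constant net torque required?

I = ½MR² = (1/2)(24.9)(0.319)² = 1.267 kg·m².
τ = Iα = (1.267)(27.90) = 35.35 N·m.

τ ≈ 35.3 N·m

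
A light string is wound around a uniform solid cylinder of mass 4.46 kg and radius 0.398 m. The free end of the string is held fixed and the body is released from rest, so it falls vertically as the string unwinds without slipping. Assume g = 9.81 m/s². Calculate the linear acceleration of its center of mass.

Translation: Mg − T = Ma. Rotation about the center: TR = Iα with I = ½MR².
With a = αR: T = (I/R²)a = (1/2)M a, so Mg = (1 + 0.5000)Ma.
a = g/(1 + 0.5000) = 9.81/1.500 = 6.540 m/s².

a ≈ 6.54 m/s²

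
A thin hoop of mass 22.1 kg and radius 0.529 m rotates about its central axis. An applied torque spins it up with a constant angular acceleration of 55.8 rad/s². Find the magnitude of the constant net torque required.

τ ≈ 345 N·m

I = MR² = (22.1)(0.529)² = 6.184 kg·m².
τ = Iα = (6.184)(55.80) = 345.1 N·m.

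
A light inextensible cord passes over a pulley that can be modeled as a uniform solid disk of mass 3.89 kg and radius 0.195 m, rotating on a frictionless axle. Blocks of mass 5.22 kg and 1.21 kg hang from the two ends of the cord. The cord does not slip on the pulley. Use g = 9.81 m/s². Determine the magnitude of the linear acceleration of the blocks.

a ≈ 4.70 m/s²

I = ½MR² = (1/2)(3.89)(0.195)² = 0.07396 kg·m².
Heavier block: m₁g − T₁ = m₁a. Lighter block: T₂ − m₂g = m₂a.
Pulley: (T₁ − T₂)R = Iα = I(a/R), so T₁ − T₂ = (I/R²)a = (1/2)M_p a = 1.945·a.
Adding the three: (m₁ − m₂)g = (m₁ + m₂ + 1.945)a, so a = (5.22 − 1.21)(9.81)/(5.22 + 1.21 + 1.945) = 4.697 m/s².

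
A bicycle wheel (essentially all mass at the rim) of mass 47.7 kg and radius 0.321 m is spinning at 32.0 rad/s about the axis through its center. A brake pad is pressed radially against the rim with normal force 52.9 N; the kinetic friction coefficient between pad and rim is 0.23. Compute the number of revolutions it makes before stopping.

I = MR² = (47.7)(0.321)² = 4.915 kg·m².
Friction force f = μN = (0.23)(52.9) = 12.17 N at the rim; torque magnitude τ = fR = 3.906 N·m, opposing ω.
|α| = τ/I = 3.906/4.915 = 0.7946 rad/s² (deceleration).
ω² = ω₀² − 2|α|θ with ω = 0 ⇒ θ = ω₀²/(2|α|) = 644.3 rad = 102.5 rev.

≈ 103 revolutions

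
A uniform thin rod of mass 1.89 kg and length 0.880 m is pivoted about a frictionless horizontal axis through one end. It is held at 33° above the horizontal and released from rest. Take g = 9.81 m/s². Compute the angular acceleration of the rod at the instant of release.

α ≈ 14.0 rad/s²

About the pivot, I = (1/3)ML² = (1/3)(1.89)(0.880)² = 0.4879 kg·m².
The weight acts at the center, a distance L/2 = 0.4400 m from the pivot; τ = Mg(L/2) cos 33° = 6.842 N·m.
α = τ/I = 6.842/0.4879 = 14.02 rad/s².
(Equivalently α = (3g/(2L)) cos 33° = 14.02 rad/s².)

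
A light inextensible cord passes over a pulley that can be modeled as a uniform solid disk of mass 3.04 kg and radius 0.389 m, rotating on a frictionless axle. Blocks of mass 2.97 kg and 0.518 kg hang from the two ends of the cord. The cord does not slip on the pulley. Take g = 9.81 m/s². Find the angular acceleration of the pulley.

α ≈ 12.3 rad/s²

I = ½MR² = (1/2)(3.04)(0.389)² = 0.2300 kg·m².
Heavier block: m₁g − T₁ = m₁a. Lighter block: T₂ − m₂g = m₂a.
Pulley: (T₁ − T₂)R = Iα = I(a/R), so T₁ − T₂ = (I/R²)a = (1/2)M_p a = 1.520·a.
Adding the three: (m₁ − m₂)g = (m₁ + m₂ + 1.520)a, so a = (2.97 − 0.518)(9.81)/(2.97 + 0.518 + 1.520) = 4.803 m/s².
α = a/R = 4.803/0.389 = 12.35 rad/s².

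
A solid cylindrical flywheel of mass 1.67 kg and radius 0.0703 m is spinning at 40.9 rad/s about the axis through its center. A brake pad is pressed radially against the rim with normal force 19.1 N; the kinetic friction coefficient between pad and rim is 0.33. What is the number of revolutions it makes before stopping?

≈ 1.24 revolutions

I = ½MR² = (1/2)(1.67)(0.0703)² = 0.004127 kg·m².
Friction force f = μN = (0.33)(19.1) = 6.303 N at the rim; torque magnitude τ = fR = 0.4431 N·m, opposing ω.
|α| = τ/I = 0.4431/0.004127 = 107.4 rad/s² (deceleration).
ω² = ω₀² − 2|α|θ with ω = 0 ⇒ θ = ω₀²/(2|α|) = 7.790 rad = 1.240 rev.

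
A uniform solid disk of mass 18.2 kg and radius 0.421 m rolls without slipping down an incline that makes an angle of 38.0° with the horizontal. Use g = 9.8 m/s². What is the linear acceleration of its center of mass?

Translation along the incline: Mg sinθ − f = Ma.
Rotation about the center: fR = Iα with I = ½MR². No-slip gives a = αR, so f = (I/R²)a = (1/2)M a.
Substituting: Mg sinθ = (1 + 0.5000)Ma, so a = g sinθ/(1 + 0.5000) = (9.8) sin 38.0° / 1.500 = 4.022 m/s².

a ≈ 4.02 m/s²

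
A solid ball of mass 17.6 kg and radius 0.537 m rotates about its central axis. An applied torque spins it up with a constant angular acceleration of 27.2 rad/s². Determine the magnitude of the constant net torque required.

τ ≈ 55.2 N·m

I = (2/5)MR² = (2/5)(17.6)(0.537)² = 2.030 kg·m².
τ = Iα = (2.030)(27.20) = 55.22 N·m.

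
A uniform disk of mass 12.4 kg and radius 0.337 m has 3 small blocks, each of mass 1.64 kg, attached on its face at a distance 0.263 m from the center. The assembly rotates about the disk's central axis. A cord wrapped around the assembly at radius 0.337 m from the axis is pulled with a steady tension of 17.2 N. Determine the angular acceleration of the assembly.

I_disk = ½MR² = ½(12.4)(0.337)² = 0.7041 kg·m².
I_blocks = 3·m·r² = 3(1.64)(0.263)² = 0.3403 kg·m².
Total I = 1.044 kg·m².
τ = F r = (17.2)(0.337) = 5.796 N·m.
α = τ/I = 5.796/1.044 = 5.550 rad/s².

α ≈ 5.55 rad/s²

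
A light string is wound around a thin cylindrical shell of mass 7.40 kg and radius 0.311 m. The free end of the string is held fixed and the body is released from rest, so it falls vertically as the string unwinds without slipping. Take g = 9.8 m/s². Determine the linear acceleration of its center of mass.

a ≈ 4.90 m/s²

Translation: Mg − T = Ma. Rotation about the center: TR = Iα with I = MR².
With a = αR: T = (I/R²)a = M a, so Mg = (1 + 1.000)Ma.
a = g/(1 + 1.000) = 9.8/2.000 = 4.900 m/s².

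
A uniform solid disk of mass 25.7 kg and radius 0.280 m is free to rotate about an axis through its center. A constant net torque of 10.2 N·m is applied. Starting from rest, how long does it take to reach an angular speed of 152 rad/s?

I = ½MR² = (1/2)(25.7)(0.280)² = 1.007 kg·m².
α = τ/I = 10.2/1.007 = 10.12 rad/s².
ω = αt ⇒ t = ω/α = 152/10.12 = 15.01 s.

t ≈ 15.0 s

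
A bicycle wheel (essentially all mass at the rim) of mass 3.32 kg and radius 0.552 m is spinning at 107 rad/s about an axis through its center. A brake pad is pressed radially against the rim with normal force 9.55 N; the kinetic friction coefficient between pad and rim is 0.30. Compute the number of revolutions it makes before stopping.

I = MR² = (3.32)(0.552)² = 1.012 kg·m².
Friction force f = μN = (0.30)(9.55) = 2.865 N at the rim; torque magnitude τ = fR = 1.581 N·m, opposing ω.
|α| = τ/I = 1.581/1.012 = 1.563 rad/s² (deceleration).
ω² = ω₀² − 2|α|θ with ω = 0 ⇒ θ = ω₀²/(2|α|) = 3662 rad = 582.8 rev.

≈ 583 revolutions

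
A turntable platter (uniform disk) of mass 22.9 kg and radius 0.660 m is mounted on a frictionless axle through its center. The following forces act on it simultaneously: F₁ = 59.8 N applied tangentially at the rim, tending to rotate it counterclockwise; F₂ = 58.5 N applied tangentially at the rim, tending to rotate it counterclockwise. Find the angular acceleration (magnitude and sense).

I = ½MR² = (1/2)(22.9)(0.660)² = 4.988 kg·m².
Taking counterclockwise as positive: τ₁ = +(59.8)(0.660) = +39.47 N·m; τ₂ = +(58.5)(0.660) = +38.61 N·m.
Net torque τ = 78.08 N·m.
α = τ/I = 78.08/4.988 = 15.65 rad/s².

α ≈ 15.7 rad/s², counterclockwise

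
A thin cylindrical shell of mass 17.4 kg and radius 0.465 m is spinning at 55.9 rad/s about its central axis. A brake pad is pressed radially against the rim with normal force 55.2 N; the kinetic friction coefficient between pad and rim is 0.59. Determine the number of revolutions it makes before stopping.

I = MR² = (17.4)(0.465)² = 3.762 kg·m².
Friction force f = μN = (0.59)(55.2) = 32.57 N at the rim; torque magnitude τ = fR = 15.14 N·m, opposing ω.
|α| = τ/I = 15.14/3.762 = 4.025 rad/s² (deceleration).
ω² = ω₀² − 2|α|θ with ω = 0 ⇒ θ = ω₀²/(2|α|) = 388.2 rad = 61.78 rev.

≈ 61.8 revolutions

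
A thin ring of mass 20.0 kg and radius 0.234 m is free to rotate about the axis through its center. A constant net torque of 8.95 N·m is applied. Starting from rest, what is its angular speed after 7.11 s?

ω ≈ 58.1 rad/s

I = MR² = (20.0)(0.234)² = 1.095 kg·m².
α = τ/I = 8.95/1.095 = 8.173 rad/s².
ω = ω₀ + αt = 0 + (8.173)(7.11) = 58.11 rad/s.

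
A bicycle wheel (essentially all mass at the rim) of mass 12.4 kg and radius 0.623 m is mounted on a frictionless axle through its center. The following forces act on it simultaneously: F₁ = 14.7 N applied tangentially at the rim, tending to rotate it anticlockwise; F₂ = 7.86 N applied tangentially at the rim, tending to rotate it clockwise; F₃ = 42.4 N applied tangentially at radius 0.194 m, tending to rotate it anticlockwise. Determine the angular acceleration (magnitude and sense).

I = MR² = (12.4)(0.623)² = 4.813 kg·m².
Taking anticlockwise as positive: τ₁ = +(14.7)(0.623) = +9.158 N·m; τ₂ = −(7.86)(0.623) = −4.897 N·m; τ₃ = +(42.4)(0.194) = +8.226 N·m.
Net torque τ = 12.49 N·m.
α = τ/I = 12.49/4.813 = 2.595 rad/s².

α ≈ 2.59 rad/s², anticlockwise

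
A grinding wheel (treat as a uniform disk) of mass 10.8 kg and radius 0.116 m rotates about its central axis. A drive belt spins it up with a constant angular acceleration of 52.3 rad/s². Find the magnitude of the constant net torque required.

τ ≈ 3.80 N·m

I = ½MR² = (1/2)(10.8)(0.116)² = 0.07266 kg·m².
τ = Iα = (0.07266)(52.30) = 3.800 N·m.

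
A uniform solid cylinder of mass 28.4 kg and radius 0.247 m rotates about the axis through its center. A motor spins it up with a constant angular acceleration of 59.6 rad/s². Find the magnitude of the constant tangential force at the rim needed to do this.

F ≈ 209 N

I = ½MR² = (1/2)(28.4)(0.247)² = 0.8663 kg·m².
The required torque is τ = Iα = (0.8663)(59.60) = 51.63 N·m.
A tangential force at the rim gives τ = FR, so F = τ/R = 51.63/0.247 = 209.0 N.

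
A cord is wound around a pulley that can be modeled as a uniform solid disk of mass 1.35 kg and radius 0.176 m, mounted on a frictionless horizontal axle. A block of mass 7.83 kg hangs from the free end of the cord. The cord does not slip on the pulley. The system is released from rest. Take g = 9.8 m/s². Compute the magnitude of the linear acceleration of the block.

I = ½MR² = (1/2)(1.35)(0.176)² = 0.02091 kg·m².
Block: mg − T = ma. Pulley: TR = Iα. No-slip: a = αR, so T = (I/R²)a = 0.6750·a.
Then mg = (m + 0.6750)a, so a = (7.83)(9.8)/(7.83 + 0.6750) = 9.022 m/s².

a ≈ 9.02 m/s²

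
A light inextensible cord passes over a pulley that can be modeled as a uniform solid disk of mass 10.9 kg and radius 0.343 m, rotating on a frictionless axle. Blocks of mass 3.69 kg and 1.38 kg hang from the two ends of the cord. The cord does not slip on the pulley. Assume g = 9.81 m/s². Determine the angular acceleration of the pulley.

α ≈ 6.28 rad/s²

I = ½MR² = (1/2)(10.9)(0.343)² = 0.6412 kg·m².
Heavier block: m₁g − T₁ = m₁a. Lighter block: T₂ − m₂g = m₂a.
Pulley: (T₁ − T₂)R = Iα = I(a/R), so T₁ − T₂ = (I/R²)a = (1/2)M_p a = 5.450·a.
Adding the three: (m₁ − m₂)g = (m₁ + m₂ + 5.450)a, so a = (3.69 − 1.38)(9.81)/(3.69 + 1.38 + 5.450) = 2.154 m/s².
α = a/R = 2.154/0.343 = 6.280 rad/s².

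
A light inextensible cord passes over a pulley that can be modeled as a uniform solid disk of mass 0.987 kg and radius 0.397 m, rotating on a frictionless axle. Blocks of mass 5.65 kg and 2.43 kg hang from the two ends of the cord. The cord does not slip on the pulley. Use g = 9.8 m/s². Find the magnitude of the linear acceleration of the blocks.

I = ½MR² = (1/2)(0.987)(0.397)² = 0.07778 kg·m².
Heavier block: m₁g − T₁ = m₁a. Lighter block: T₂ − m₂g = m₂a.
Pulley: (T₁ − T₂)R = Iα = I(a/R), so T₁ − T₂ = (I/R²)a = (1/2)M_p a = 0.4935·a.
Adding the three: (m₁ − m₂)g = (m₁ + m₂ + 0.4935)a, so a = (5.65 − 2.43)(9.8)/(5.65 + 2.43 + 0.4935) = 3.681 m/s².

a ≈ 3.68 m/s²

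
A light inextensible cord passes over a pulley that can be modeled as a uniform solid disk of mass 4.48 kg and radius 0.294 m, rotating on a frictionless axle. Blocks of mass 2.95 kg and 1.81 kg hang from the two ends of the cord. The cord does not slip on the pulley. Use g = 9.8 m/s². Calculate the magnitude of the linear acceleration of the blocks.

a ≈ 1.60 m/s²

I = ½MR² = (1/2)(4.48)(0.294)² = 0.1936 kg·m².
Heavier block: m₁g − T₁ = m₁a. Lighter block: T₂ − m₂g = m₂a.
Pulley: (T₁ − T₂)R = Iα = I(a/R), so T₁ − T₂ = (I/R²)a = (1/2)M_p a = 2.240·a.
Adding the three: (m₁ − m₂)g = (m₁ + m₂ + 2.240)a, so a = (2.95 − 1.81)(9.8)/(2.95 + 1.81 + 2.240) = 1.596 m/s².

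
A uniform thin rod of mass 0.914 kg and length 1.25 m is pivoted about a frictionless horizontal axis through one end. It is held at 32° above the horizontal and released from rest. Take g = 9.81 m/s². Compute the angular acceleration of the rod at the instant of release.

About the pivot, I = (1/3)ML² = (1/3)(0.914)(1.25)² = 0.4760 kg·m².
The weight acts at the center, a distance L/2 = 0.6250 m from the pivot; τ = Mg(L/2) cos 32° = 4.752 N·m.
α = τ/I = 4.752/0.4760 = 9.983 rad/s².

α ≈ 9.98 rad/s²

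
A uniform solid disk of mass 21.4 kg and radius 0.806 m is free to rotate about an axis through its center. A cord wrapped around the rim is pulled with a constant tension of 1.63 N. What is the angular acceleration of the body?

α ≈ 0.189 rad/s²

I = ½MR² = (1/2)(21.4)(0.806)² = 6.951 kg·m².
τ = F R = (1.63)(0.806) = 1.314 N·m.
Newton's second law for rotation, τ = Iα, gives α = τ/I = 1.314/6.951 = 0.1890 rad/s².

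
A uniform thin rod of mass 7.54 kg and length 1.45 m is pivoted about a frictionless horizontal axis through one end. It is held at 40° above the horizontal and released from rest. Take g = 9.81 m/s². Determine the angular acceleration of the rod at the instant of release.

α ≈ 7.77 rad/s²

About the pivot, I = (1/3)ML² = (1/3)(7.54)(1.45)² = 5.284 kg·m².
The weight acts at the center, a distance L/2 = 0.7250 m from the pivot; τ = Mg(L/2) cos 40° = 41.08 N·m.
α = τ/I = 41.08/5.284 = 7.774 rad/s².
(Equivalently α = (3g/(2L)) cos 40° = 7.774 rad/s².)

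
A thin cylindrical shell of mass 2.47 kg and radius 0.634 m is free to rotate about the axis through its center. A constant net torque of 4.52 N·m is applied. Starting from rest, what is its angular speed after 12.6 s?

ω ≈ 57.4 rad/s

I = MR² = (2.47)(0.634)² = 0.9928 kg·m².
α = τ/I = 4.52/0.9928 = 4.553 rad/s².
ω = ω₀ + αt = 0 + (4.553)(12.6) = 57.36 rad/s.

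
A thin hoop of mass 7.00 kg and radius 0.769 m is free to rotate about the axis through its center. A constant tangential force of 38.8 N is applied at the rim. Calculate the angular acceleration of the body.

α ≈ 7.21 rad/s²

I = MR² = (7.00)(0.769)² = 4.140 kg·m².
τ = F R = (38.8)(0.769) = 29.84 N·m.
From τ = Iα: α = 29.84/4.140 = 7.208 rad/s².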